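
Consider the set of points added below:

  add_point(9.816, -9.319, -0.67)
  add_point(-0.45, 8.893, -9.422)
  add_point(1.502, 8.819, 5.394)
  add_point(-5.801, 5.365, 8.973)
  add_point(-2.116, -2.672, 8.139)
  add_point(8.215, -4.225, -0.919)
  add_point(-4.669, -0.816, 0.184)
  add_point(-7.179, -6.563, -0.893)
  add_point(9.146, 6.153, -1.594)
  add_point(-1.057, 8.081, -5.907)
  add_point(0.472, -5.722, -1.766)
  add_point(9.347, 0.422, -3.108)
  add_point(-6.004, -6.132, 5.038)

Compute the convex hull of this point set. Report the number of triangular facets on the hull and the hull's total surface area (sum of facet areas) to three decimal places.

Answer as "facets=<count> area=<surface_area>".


facets=14 area=907.831

9 of the 13 inputs are extreme points: [0, 1, 2, 3, 4, 7, 8, 11, 12].

Triangle areas on the boundary:
  f1: (p1, p0, p7) → 158.8512
  f2: (p3, p1, p7) → 136.2096
  f3: (p12, p0, p7) → 51.2086
  f4: (p12, p3, p7) → 33.9599
  f5: (p11, p1, p0) → 51.1654
  f6: (p11, p8, p0) → 14.3772
  f7: (p11, p8, p1) → 37.5015
  f8: (p2, p3, p1) → 63.0733
  f9: (p2, p8, p1) → 66.5675
  f10: (p2, p8, p0) → 80.5206
  f11: (p4, p12, p0) → 49.1940
  f12: (p4, p12, p3) → 25.6742
  f13: (p4, p2, p0) → 100.3074
  f14: (p4, p2, p3) → 39.2203
Σ area = 907.831

Check V−E+F: 9 − 21 + 14 = 2.


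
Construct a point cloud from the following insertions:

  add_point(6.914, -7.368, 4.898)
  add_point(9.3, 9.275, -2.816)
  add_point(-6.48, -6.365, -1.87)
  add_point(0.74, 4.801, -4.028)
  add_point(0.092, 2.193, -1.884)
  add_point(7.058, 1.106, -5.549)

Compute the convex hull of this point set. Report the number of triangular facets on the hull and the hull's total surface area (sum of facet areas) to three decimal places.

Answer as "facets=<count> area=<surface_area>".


6 of the 6 inputs are extreme points: [0, 1, 2, 3, 4, 5].

Facet areas (half cross-product norm):
  f1: (p5, p0, p2) → 93.4955
  f2: (p5, p0, p1) → 56.2523
  f3: (p4, p0, p2) → 70.7849
  f4: (p4, p0, p1) → 78.8294
  f5: (p3, p5, p1) → 31.7036
  f6: (p3, p4, p1) → 15.0520
  f7: (p3, p5, p2) → 50.2059
  f8: (p3, p4, p2) → 12.9232
Σ area = 409.247

Euler characteristic 6−12+8 = 2 ✓

facets=8 area=409.247


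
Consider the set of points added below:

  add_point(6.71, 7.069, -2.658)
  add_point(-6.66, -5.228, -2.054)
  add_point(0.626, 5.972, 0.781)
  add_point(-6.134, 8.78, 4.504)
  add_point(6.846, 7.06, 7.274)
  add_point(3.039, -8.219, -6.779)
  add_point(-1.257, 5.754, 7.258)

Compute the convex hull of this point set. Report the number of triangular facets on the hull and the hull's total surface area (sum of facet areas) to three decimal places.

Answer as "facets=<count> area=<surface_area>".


Hull vertices (6/7): indices [0, 1, 3, 4, 5, 6].

Triangle areas on the boundary:
  f1: (p5, p4, p1) → 112.0040
  f2: (p6, p4, p1) → 55.9838
  f3: (p6, p3, p1) → 48.0437
  f4: (p6, p3, p4) → 19.1176
  f5: (p0, p3, p1) → 109.9758
  f6: (p0, p5, p1) → 89.7739
  f7: (p0, p3, p4) → 64.8338
  f8: (p0, p5, p4) → 78.0385
Σ area = 577.771

Euler characteristic 6−12+8 = 2 ✓

facets=8 area=577.771


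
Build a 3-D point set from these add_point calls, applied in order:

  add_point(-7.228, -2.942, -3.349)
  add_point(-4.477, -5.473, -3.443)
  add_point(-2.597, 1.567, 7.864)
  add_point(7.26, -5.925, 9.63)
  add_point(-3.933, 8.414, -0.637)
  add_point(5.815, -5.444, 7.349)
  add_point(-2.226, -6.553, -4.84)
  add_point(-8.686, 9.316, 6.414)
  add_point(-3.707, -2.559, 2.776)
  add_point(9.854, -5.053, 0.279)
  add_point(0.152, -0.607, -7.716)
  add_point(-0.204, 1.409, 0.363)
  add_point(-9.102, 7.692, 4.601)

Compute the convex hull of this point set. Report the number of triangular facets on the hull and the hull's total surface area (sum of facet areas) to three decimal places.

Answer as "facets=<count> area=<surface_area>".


11 of the 13 inputs are extreme points: [0, 1, 2, 3, 4, 6, 7, 8, 9, 10, 12].

Per-facet area ½‖(b−a)×(c−a)‖:
  f1: (p3, p6, p9) → 63.8793
  f2: (p10, p6, p9) → 44.9116
  f3: (p4, p10, p9) → 80.3317
  f4: (p4, p3, p9) → 93.6775
  f5: (p4, p7, p3) → 89.2521
  f6: (p4, p7, p12) → 8.5917
  f7: (p0, p8, p12) → 41.4399
  f8: (p0, p10, p6) → 22.1201
  f9: (p0, p4, p12) → 44.5118
  f10: (p0, p4, p10) → 50.2603
  f11: (p1, p3, p6) → 24.7655
  f12: (p1, p8, p3) → 41.3118
  f13: (p1, p0, p6) → 2.8467
  f14: (p1, p0, p8) → 12.5867
  f15: (p2, p7, p3) → 15.5472
  f16: (p2, p8, p3) → 41.1819
  f17: (p2, p7, p12) → 11.7252
  f18: (p2, p8, p12) → 31.5909
Σ area = 720.532

Euler: V−E+F = 11−27+18 = 2.

facets=18 area=720.532


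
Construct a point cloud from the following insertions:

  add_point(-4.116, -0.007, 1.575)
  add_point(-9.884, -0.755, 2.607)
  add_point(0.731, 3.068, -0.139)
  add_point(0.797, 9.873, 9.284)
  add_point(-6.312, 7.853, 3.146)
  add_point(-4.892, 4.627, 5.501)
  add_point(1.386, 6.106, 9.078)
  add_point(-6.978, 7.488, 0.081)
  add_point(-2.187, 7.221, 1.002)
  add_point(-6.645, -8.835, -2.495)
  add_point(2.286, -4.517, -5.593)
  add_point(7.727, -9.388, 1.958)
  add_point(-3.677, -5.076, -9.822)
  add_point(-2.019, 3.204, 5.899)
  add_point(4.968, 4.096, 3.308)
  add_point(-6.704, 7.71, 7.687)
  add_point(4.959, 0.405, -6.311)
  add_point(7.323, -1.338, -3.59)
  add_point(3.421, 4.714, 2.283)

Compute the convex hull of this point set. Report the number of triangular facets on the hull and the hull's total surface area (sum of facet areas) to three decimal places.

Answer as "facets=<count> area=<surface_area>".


Hull vertices (14/19): indices [1, 3, 4, 6, 7, 8, 9, 10, 11, 12, 14, 15, 16, 17].

Triangle areas on the boundary:
  f1: (p6, p11, p1) → 127.4052
  f2: (p6, p3, p11) → 14.0050
  f3: (p9, p11, p1) → 74.6289
  f4: (p9, p12, p1) → 43.3723
  f5: (p9, p12, p11) → 65.7774
  f6: (p7, p12, p1) → 65.8222
  f7: (p7, p16, p12) → 79.9383
  f8: (p17, p16, p12) → 19.0915
  f9: (p15, p6, p1) → 42.2974
  f10: (p15, p6, p3) → 15.0768
  f11: (p15, p7, p1) → 33.6291
  f12: (p8, p16, p3) → 48.6793
  f13: (p8, p7, p3) → 19.7981
  f14: (p8, p7, p16) → 26.1973
  f15: (p14, p16, p3) → 27.2747
  f16: (p14, p17, p16) → 18.1046
  f17: (p14, p3, p11) → 41.9504
  f18: (p14, p17, p11) → 44.3643
  f19: (p10, p12, p11) → 23.0780
  f20: (p10, p17, p11) → 30.1086
  f21: (p10, p17, p12) → 11.1801
  f22: (p4, p7, p3) → 9.0899
  f23: (p4, p15, p3) → 18.0577
  f24: (p4, p15, p7) → 2.3586
Σ area = 901.286

Check V−E+F: 14 − 36 + 24 = 2.

facets=24 area=901.286


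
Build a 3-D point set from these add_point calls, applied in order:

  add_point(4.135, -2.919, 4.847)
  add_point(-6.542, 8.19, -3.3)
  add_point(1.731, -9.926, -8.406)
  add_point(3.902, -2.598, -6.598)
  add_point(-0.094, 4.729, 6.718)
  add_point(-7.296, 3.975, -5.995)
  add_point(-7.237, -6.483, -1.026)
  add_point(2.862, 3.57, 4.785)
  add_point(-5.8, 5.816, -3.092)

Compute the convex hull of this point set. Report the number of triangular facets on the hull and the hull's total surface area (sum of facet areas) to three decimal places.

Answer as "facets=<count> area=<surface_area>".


Points on the hull: [0, 1, 2, 3, 4, 5, 6, 7] (8 of 9).

Triangle areas on the boundary:
  f1: (p6, p2, p5) → 70.1303
  f2: (p6, p2, p0) → 77.0592
  f3: (p6, p1, p5) → 24.9633
  f4: (p3, p2, p5) → 49.4965
  f5: (p3, p1, p5) → 31.1802
  f6: (p3, p2, p0) → 43.9718
  f7: (p4, p6, p0) → 59.1664
  f8: (p4, p6, p1) → 85.4918
  f9: (p7, p3, p1) → 81.6354
  f10: (p7, p4, p1) → 22.9838
  f11: (p7, p3, p0) → 37.8340
  f12: (p7, p4, p0) → 10.9503
Σ area = 594.863

Check V−E+F: 8 − 18 + 12 = 2.

facets=12 area=594.863


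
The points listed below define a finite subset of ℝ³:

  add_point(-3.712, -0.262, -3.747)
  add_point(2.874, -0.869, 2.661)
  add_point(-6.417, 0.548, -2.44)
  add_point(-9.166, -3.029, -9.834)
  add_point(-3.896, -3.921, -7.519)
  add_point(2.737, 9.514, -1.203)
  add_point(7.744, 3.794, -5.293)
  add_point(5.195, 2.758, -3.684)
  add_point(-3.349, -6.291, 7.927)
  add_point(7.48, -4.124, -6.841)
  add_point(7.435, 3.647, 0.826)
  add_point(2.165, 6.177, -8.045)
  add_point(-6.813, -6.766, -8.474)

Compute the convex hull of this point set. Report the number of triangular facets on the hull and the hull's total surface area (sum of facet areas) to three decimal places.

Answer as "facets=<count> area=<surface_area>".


facets=14 area=739.680

Extreme-point indices: [2, 3, 5, 6, 8, 9, 10, 11, 12] — 9 of 13 on the boundary.

Per-facet area ½‖(b−a)×(c−a)‖:
  f1: (p11, p5, p3) → 50.4058
  f2: (p11, p5, p6) → 24.4347
  f3: (p11, p9, p3) → 84.1549
  f4: (p11, p9, p6) → 26.0726
  f5: (p2, p5, p3) → 44.7936
  f6: (p2, p8, p3) → 46.3759
  f7: (p2, p8, p5) → 81.7071
  f8: (p10, p5, p6) → 23.1117
  f9: (p10, p8, p5) → 62.4592
  f10: (p10, p9, p6) → 24.3911
  f11: (p10, p9, p8) → 88.2343
  f12: (p12, p8, p3) → 35.9923
  f13: (p12, p9, p3) → 31.1967
  f14: (p12, p9, p8) → 116.3497
Σ area = 739.680

Euler characteristic 9−21+14 = 2 ✓


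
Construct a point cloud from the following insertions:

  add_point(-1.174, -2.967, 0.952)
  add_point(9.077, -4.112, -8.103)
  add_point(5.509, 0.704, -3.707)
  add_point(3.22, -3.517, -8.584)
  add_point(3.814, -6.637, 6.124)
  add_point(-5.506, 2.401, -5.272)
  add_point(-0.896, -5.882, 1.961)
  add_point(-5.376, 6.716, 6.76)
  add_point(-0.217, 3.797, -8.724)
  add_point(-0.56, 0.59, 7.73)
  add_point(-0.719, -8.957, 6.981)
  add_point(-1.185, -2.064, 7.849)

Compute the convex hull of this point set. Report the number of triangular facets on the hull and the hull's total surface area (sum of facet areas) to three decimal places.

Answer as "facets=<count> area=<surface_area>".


Hull vertices (10/12): indices [1, 2, 3, 4, 5, 7, 8, 9, 10, 11].

Per-facet area ½‖(b−a)×(c−a)‖:
  f1: (p7, p10, p5) → 99.4339
  f2: (p8, p7, p5) → 37.4967
  f3: (p3, p10, p5) → 89.7388
  f4: (p3, p10, p1) → 49.6843
  f5: (p3, p8, p5) → 25.8707
  f6: (p3, p8, p1) → 20.4730
  f7: (p4, p10, p1) → 33.7251
  f8: (p2, p8, p1) → 29.8099
  f9: (p2, p8, p7) → 65.2529
  f10: (p2, p4, p1) → 45.5038
  f11: (p9, p2, p7) → 50.0844
  f12: (p9, p2, p4) → 51.1182
  f13: (p11, p4, p10) → 16.7353
  f14: (p11, p9, p4) → 8.4632
  f15: (p11, p7, p10) → 14.6707
  f16: (p11, p9, p7) → 8.3771
Σ area = 646.438

Euler: V−E+F = 10−24+16 = 2.

facets=16 area=646.438


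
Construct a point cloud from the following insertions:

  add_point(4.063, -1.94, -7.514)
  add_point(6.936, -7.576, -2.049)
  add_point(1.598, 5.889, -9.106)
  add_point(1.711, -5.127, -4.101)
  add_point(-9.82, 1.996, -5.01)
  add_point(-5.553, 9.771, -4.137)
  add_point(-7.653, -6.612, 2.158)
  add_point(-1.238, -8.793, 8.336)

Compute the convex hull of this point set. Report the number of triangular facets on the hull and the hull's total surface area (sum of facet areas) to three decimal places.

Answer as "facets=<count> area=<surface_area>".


facets=12 area=648.186

8 of the 8 inputs are extreme points: [0, 1, 2, 3, 4, 5, 6, 7].

Triangle areas on the boundary:
  f1: (p5, p2, p4) → 42.4354
  f2: (p5, p2, p1) → 71.6425
  f3: (p5, p7, p1) → 139.4019
  f4: (p0, p2, p4) → 53.0737
  f5: (p0, p2, p1) → 18.0031
  f6: (p6, p7, p1) → 60.4212
  f7: (p6, p5, p4) → 43.8580
  f8: (p6, p5, p7) → 75.0492
  f9: (p3, p0, p1) → 15.9613
  f10: (p3, p6, p1) → 30.7746
  f11: (p3, p0, p4) → 35.5062
  f12: (p3, p6, p4) → 62.0593
Σ area = 648.186

Euler: V−E+F = 8−18+12 = 2.


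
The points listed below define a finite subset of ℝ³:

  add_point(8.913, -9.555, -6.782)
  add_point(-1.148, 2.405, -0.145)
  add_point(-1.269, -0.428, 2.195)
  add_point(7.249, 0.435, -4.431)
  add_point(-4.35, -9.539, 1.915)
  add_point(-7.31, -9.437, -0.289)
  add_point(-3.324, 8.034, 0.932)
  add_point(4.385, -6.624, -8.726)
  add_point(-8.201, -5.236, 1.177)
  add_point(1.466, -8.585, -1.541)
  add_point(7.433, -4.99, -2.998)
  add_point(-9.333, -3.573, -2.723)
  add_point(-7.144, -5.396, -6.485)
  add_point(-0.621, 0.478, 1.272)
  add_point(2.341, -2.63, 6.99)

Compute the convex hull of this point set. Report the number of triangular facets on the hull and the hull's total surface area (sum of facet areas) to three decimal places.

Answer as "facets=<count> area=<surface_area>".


facets=18 area=715.885

Extreme-point indices: [0, 3, 4, 5, 6, 7, 8, 10, 11, 12, 14] — 11 of 15 on the boundary.

Area of each hull facet:
  f1: (p4, p14, p0) → 83.3183
  f2: (p10, p14, p0) → 20.9439
  f3: (p8, p4, p14) → 31.6538
  f4: (p8, p6, p11) → 29.7652
  f5: (p8, p14, p6) → 76.1275
  f6: (p5, p4, p0) → 27.4990
  f7: (p5, p8, p11) → 9.8912
  f8: (p5, p8, p4) → 8.3760
  f9: (p3, p7, p6) → 57.0372
  f10: (p3, p14, p6) → 78.1528
  f11: (p3, p10, p14) → 32.1585
  f12: (p3, p7, p0) → 25.0683
  f13: (p3, p10, p0) → 14.0748
  f14: (p12, p7, p0) → 22.0075
  f15: (p12, p5, p0) → 61.0654
  f16: (p12, p5, p11) → 15.4371
  f17: (p12, p6, p11) → 30.1171
  f18: (p12, p7, p6) → 93.1910
Σ area = 715.885

Euler: V−E+F = 11−27+18 = 2.


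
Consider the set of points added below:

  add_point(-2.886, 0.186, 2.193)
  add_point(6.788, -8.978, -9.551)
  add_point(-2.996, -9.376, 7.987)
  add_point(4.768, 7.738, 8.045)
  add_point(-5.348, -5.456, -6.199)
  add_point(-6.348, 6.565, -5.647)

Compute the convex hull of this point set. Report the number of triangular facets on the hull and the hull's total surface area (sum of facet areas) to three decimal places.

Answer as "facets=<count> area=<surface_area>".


Points on the hull: [1, 2, 3, 4, 5] (5 of 6).

Triangle areas on the boundary:
  f1: (p3, p1, p5) → 179.3169
  f2: (p2, p3, p5) → 157.2014
  f3: (p2, p3, p1) → 184.2613
  f4: (p4, p1, p5) → 73.7389
  f5: (p4, p2, p5) → 87.5442
  f6: (p4, p2, p1) → 97.3934
Σ area = 779.456

Euler characteristic 5−9+6 = 2 ✓

facets=6 area=779.456


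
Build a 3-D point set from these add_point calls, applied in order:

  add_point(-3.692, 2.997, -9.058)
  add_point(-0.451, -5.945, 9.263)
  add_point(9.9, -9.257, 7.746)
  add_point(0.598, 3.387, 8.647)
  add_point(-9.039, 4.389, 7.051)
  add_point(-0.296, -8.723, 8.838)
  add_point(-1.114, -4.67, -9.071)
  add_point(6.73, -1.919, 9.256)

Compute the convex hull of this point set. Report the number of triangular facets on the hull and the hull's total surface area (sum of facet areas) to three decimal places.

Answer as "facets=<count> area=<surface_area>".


Points on the hull: [0, 1, 2, 3, 4, 5, 6, 7] (8 of 8).

Area of each hull facet:
  f1: (p0, p6, p4) → 67.7640
  f2: (p0, p6, p2) → 77.1450
  f3: (p3, p1, p4) → 46.2054
  f4: (p3, p0, p4) → 82.4996
  f5: (p5, p1, p4) → 12.4728
  f6: (p5, p6, p4) → 138.2610
  f7: (p5, p6, p2) → 94.2567
  f8: (p7, p3, p1) → 31.4956
  f9: (p7, p5, p2) → 37.2213
  f10: (p7, p5, p1) → 10.4348
  f11: (p7, p0, p2) → 85.5332
  f12: (p7, p3, p0) → 71.9878
Σ area = 755.277

Check V−E+F: 8 − 18 + 12 = 2.

facets=12 area=755.277


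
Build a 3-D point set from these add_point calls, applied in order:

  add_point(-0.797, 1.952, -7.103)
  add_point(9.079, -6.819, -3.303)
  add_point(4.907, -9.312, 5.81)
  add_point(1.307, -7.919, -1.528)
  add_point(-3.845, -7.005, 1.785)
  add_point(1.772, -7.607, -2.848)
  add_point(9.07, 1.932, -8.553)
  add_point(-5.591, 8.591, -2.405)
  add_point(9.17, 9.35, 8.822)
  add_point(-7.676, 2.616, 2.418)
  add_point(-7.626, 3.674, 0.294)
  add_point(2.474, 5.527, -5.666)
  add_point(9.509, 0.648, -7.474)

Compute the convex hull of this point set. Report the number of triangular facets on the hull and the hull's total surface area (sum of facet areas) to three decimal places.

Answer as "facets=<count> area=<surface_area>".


facets=22 area=944.198

Extreme-point indices: [0, 1, 2, 3, 4, 5, 6, 7, 8, 9, 10, 11, 12] — 13 of 13 on the boundary.

Per-facet area ½‖(b−a)×(c−a)‖:
  f1: (p8, p2, p9) → 151.6615
  f2: (p7, p8, p9) → 73.2389
  f3: (p11, p7, p8) → 75.6446
  f4: (p3, p5, p2) → 4.1831
  f5: (p1, p5, p2) → 33.3327
  f6: (p1, p8, p12) → 79.1008
  f7: (p1, p8, p2) → 98.3572
  f8: (p10, p7, p9) → 4.4371
  f9: (p0, p11, p7) → 22.6807
  f10: (p0, p10, p7) → 27.6995
  f11: (p4, p3, p5) → 3.0339
  f12: (p4, p0, p5) → 39.3568
  f13: (p4, p0, p10) → 55.9432
  f14: (p4, p10, p9) → 11.5289
  f15: (p4, p2, p9) → 43.9716
  f16: (p4, p3, p2) → 25.5763
  f17: (p6, p0, p11) → 20.2084
  f18: (p6, p8, p12) → 15.7076
  f19: (p6, p11, p8) → 65.7931
  f20: (p6, p0, p5) → 52.8444
  f21: (p6, p1, p12) → 2.6093
  f22: (p6, p1, p5) → 37.2882
Σ area = 944.198

Euler: V−E+F = 13−33+22 = 2.


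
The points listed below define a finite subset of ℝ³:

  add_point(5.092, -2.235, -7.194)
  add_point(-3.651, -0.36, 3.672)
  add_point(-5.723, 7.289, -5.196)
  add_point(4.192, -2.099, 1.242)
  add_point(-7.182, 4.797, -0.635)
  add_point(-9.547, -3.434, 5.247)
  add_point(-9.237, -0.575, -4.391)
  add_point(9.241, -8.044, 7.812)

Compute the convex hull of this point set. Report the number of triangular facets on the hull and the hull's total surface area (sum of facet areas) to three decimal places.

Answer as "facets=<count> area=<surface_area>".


facets=12 area=605.413

Extreme-point indices: [0, 1, 2, 3, 4, 5, 6, 7] — 8 of 8 on the boundary.

Triangle areas on the boundary:
  f1: (p4, p2, p7) → 56.0714
  f2: (p6, p7, p5) → 96.8184
  f3: (p6, p0, p7) → 121.3431
  f4: (p6, p0, p2) → 60.4061
  f5: (p6, p4, p5) → 33.0358
  f6: (p6, p4, p2) → 18.5378
  f7: (p3, p2, p7) → 20.8938
  f8: (p3, p0, p7) → 35.2855
  f9: (p3, p0, p2) → 60.1271
  f10: (p1, p7, p5) → 47.9940
  f11: (p1, p4, p5) → 25.9172
  f12: (p1, p4, p7) → 28.9825
Σ area = 605.413

Euler: V−E+F = 8−18+12 = 2.


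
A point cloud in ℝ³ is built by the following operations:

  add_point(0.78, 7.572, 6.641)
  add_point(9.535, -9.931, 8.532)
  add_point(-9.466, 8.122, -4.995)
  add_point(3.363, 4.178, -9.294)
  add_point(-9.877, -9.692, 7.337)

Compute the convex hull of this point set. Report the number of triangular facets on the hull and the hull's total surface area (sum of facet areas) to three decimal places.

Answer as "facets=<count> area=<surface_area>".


Hull vertices (5/5): indices [0, 1, 2, 3, 4].

Triangle areas on the boundary:
  f1: (p3, p1, p4) → 217.4039
  f2: (p3, p2, p4) → 152.5825
  f3: (p0, p1, p4) → 169.6560
  f4: (p0, p2, p4) → 150.6605
  f5: (p0, p3, p1) → 160.0800
  f6: (p0, p3, p2) → 101.0150
Σ area = 951.398

Euler characteristic 5−9+6 = 2 ✓

facets=6 area=951.398


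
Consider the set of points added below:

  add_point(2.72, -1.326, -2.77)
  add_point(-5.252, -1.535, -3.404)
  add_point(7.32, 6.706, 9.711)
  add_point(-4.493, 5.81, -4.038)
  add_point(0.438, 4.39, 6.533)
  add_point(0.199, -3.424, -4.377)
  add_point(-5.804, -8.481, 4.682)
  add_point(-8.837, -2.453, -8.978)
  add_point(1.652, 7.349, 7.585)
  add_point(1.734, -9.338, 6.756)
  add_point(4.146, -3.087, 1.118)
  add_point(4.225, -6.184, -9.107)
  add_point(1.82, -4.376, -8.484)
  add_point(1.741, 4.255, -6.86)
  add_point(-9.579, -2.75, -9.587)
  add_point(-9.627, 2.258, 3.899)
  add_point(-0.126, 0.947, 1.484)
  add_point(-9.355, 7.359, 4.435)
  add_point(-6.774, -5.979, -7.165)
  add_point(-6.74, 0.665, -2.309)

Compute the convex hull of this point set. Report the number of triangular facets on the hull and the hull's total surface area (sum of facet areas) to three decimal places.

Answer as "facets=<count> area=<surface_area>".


Points on the hull: [2, 3, 6, 8, 9, 11, 13, 14, 15, 17, 18] (11 of 20).

Per-facet area ½‖(b−a)×(c−a)‖:
  f1: (p11, p9, p2) → 140.8138
  f2: (p6, p9, p2) → 65.5814
  f3: (p6, p14, p15) → 79.2699
  f4: (p17, p6, p15) → 12.2596
  f5: (p17, p6, p2) → 137.5837
  f6: (p17, p14, p15) → 33.1152
  f7: (p17, p3, p14) → 53.4968
  f8: (p18, p11, p14) → 23.9594
  f9: (p18, p6, p14) → 22.3899
  f10: (p18, p11, p9) → 86.7535
  f11: (p18, p6, p9) → 44.6357
  f12: (p13, p11, p2) → 93.6352
  f13: (p13, p11, p14) → 69.9619
  f14: (p13, p3, p14) → 39.9718
  f15: (p8, p17, p2) → 4.5846
  f16: (p8, p17, p3) → 55.0063
  f17: (p8, p13, p2) → 42.6957
  f18: (p8, p13, p3) → 46.4195
Σ area = 1052.134

Euler characteristic 11−27+18 = 2 ✓

facets=18 area=1052.134


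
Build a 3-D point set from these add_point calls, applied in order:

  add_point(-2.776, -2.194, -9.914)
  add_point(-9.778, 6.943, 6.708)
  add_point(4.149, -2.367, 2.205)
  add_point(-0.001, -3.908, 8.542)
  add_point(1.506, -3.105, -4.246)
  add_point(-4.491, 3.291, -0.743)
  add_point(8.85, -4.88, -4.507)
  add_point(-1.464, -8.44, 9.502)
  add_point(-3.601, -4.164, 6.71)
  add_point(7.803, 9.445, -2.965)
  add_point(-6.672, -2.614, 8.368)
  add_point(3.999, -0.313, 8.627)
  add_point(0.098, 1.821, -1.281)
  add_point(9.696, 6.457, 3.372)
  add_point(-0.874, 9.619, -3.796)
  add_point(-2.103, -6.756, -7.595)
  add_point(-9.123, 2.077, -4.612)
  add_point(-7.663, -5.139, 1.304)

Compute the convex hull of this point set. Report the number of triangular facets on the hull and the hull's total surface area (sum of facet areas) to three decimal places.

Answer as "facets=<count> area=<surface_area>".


Extreme-point indices: [0, 1, 6, 7, 9, 10, 11, 13, 14, 15, 16, 17] — 12 of 18 on the boundary.

Triangle areas on the boundary:
  f1: (p11, p13, p1) → 80.1486
  f2: (p11, p6, p13) → 68.2794
  f3: (p11, p6, p7) → 72.3940
  f4: (p16, p14, p1) → 66.1033
  f5: (p16, p14, p0) → 51.5530
  f6: (p16, p17, p1) → 56.1828
  f7: (p9, p6, p13) → 49.4091
  f8: (p9, p13, p1) → 71.1998
  f9: (p9, p14, p1) → 50.8042
  f10: (p9, p6, p0) → 92.2254
  f11: (p9, p14, p0) → 57.7618
  f12: (p10, p17, p1) → 38.2520
  f13: (p10, p17, p7) → 29.8653
  f14: (p10, p11, p1) → 55.3056
  f15: (p10, p11, p7) → 37.5207
  f16: (p15, p17, p7) → 54.8556
  f17: (p15, p6, p7) → 95.0101
  f18: (p15, p6, p0) → 29.6158
  f19: (p15, p16, p0) → 23.3286
  f20: (p15, p16, p17) → 47.3682
Σ area = 1127.183

Euler: V−E+F = 12−30+20 = 2.

facets=20 area=1127.183


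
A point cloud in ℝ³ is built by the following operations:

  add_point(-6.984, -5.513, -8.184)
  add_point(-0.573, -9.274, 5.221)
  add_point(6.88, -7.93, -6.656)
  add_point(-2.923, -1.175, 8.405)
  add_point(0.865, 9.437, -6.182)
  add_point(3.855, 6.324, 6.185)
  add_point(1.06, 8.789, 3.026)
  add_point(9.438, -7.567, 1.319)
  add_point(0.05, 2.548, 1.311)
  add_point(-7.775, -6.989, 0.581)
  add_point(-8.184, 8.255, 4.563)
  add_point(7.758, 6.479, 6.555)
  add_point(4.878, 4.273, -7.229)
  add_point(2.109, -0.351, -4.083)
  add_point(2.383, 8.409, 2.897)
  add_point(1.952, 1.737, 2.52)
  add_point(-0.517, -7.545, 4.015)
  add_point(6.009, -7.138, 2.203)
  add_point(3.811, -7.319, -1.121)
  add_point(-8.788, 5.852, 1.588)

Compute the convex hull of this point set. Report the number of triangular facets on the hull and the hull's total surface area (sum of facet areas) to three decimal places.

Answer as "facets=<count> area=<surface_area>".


Extreme-point indices: [0, 1, 2, 3, 4, 6, 7, 9, 10, 11, 12, 14, 19] — 13 of 20 on the boundary.

Facet areas (half cross-product norm):
  f1: (p0, p4, p19) → 93.7534
  f2: (p1, p11, p7) → 81.7832
  f3: (p2, p1, p7) → 45.5354
  f4: (p2, p1, p0) → 90.8946
  f5: (p9, p0, p19) → 57.4580
  f6: (p9, p1, p0) → 34.6051
  f7: (p3, p1, p11) → 57.7648
  f8: (p3, p9, p1) → 38.6052
  f9: (p12, p0, p4) → 50.9852
  f10: (p12, p2, p0) → 82.6599
  f11: (p12, p11, p4) → 46.6597
  f12: (p12, p11, p7) → 95.6003
  f13: (p12, p2, p7) → 51.8219
  f14: (p14, p11, p4) → 22.7289
  f15: (p14, p6, p4) → 6.3731
  f16: (p14, p6, p11) → 2.8966
  f17: (p10, p6, p11) → 24.8302
  f18: (p10, p3, p11) → 75.1642
  f19: (p10, p4, p19) → 24.5928
  f20: (p10, p6, p4) → 42.8627
  f21: (p10, p9, p19) → 18.6904
  f22: (p10, p3, p9) → 62.3977
Σ area = 1108.663

Euler characteristic 13−33+22 = 2 ✓

facets=22 area=1108.663


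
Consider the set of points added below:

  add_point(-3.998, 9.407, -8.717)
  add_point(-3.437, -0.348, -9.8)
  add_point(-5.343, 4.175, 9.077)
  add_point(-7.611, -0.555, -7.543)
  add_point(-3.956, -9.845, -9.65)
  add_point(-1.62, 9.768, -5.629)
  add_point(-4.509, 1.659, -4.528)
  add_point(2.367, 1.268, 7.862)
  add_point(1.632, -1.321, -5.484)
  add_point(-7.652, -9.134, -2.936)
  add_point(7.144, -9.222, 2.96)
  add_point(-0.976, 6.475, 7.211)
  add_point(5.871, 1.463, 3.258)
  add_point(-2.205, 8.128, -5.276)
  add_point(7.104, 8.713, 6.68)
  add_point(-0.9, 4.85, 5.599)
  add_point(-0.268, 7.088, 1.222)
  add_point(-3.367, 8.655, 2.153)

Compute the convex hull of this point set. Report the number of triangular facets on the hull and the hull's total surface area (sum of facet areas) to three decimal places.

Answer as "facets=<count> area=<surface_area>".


Extreme-point indices: [0, 1, 2, 3, 4, 5, 7, 8, 9, 10, 11, 14, 17] — 13 of 18 on the boundary.

Facet areas (half cross-product norm):
  f1: (p2, p10, p9) → 134.2767
  f2: (p4, p10, p9) → 60.8271
  f3: (p17, p14, p5) → 45.1522
  f4: (p7, p2, p10) → 37.1263
  f5: (p7, p14, p10) → 49.9202
  f6: (p7, p14, p2) → 36.1678
  f7: (p3, p4, p9) → 35.3329
  f8: (p3, p2, p9) → 82.9364
  f9: (p8, p4, p10) → 70.5243
  f10: (p8, p14, p10) → 103.4965
  f11: (p8, p14, p5) → 84.8504
  f12: (p11, p14, p2) → 7.8920
  f13: (p11, p17, p2) → 15.7140
  f14: (p11, p17, p14) → 24.5271
  f15: (p0, p8, p5) → 22.5214
  f16: (p0, p17, p5) → 12.3926
  f17: (p0, p17, p2) → 25.3879
  f18: (p0, p3, p2) → 91.1667
  f19: (p1, p8, p4) → 31.7944
  f20: (p1, p0, p8) → 32.8500
  f21: (p1, p3, p4) → 22.4793
  f22: (p1, p0, p3) → 23.3058
Σ area = 1050.642

Euler characteristic 13−33+22 = 2 ✓

facets=22 area=1050.642


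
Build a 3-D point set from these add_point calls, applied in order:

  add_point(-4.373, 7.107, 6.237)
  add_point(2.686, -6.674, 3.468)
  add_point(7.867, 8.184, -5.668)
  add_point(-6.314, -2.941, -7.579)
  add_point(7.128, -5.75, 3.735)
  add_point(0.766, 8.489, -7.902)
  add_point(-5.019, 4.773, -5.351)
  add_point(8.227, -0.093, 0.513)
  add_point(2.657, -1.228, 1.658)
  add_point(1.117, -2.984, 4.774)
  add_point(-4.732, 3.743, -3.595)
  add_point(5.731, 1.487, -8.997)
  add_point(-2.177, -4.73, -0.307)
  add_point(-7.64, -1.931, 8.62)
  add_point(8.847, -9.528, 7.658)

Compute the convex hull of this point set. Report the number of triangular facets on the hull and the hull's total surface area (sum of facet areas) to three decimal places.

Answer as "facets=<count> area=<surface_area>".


facets=14 area=941.117

Extreme-point indices: [0, 2, 3, 5, 6, 11, 12, 13, 14] — 9 of 15 on the boundary.

Triangle areas on the boundary:
  f1: (p3, p11, p14) → 129.2961
  f2: (p3, p11, p5) → 53.7610
  f3: (p0, p14, p13) → 89.7791
  f4: (p12, p14, p13) → 78.1111
  f5: (p12, p3, p13) → 42.4240
  f6: (p12, p3, p14) → 25.7652
  f7: (p2, p0, p14) → 170.7496
  f8: (p2, p0, p5) → 56.2328
  f9: (p2, p11, p14) → 78.3766
  f10: (p2, p11, p5) → 27.0884
  f11: (p6, p3, p5) → 25.6365
  f12: (p6, p0, p5) → 42.5537
  f13: (p6, p3, p13) → 62.7760
  f14: (p6, p0, p13) → 58.5666
Σ area = 941.117

Check V−E+F: 9 − 21 + 14 = 2.


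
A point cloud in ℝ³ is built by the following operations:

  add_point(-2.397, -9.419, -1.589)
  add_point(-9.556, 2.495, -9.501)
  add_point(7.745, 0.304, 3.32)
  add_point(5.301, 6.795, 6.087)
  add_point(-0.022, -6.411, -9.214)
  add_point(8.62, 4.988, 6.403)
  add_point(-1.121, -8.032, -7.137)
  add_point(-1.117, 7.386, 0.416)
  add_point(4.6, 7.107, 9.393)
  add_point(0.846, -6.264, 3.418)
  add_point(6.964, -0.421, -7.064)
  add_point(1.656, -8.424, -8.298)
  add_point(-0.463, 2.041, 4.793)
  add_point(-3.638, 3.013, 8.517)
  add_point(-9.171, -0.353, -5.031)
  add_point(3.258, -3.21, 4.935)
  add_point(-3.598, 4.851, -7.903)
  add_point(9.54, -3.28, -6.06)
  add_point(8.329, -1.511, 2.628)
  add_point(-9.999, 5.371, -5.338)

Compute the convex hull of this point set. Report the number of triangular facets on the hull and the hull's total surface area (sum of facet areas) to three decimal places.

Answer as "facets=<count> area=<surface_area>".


facets=32 area=981.305

Hull vertices (18/20): indices [0, 1, 3, 4, 5, 6, 7, 8, 9, 10, 11, 13, 14, 15, 16, 17, 18, 19].

Facet areas (half cross-product norm):
  f1: (p13, p8, p19) → 65.7832
  f2: (p7, p8, p19) → 26.3515
  f3: (p16, p7, p19) → 31.0860
  f4: (p14, p13, p19) → 43.1657
  f5: (p14, p13, p0) → 84.6756
  f6: (p11, p0, p17) → 36.6004
  f7: (p11, p4, p17) → 13.2034
  f8: (p5, p18, p17) → 25.4916
  f9: (p15, p13, p8) → 43.7849
  f10: (p15, p5, p8) → 26.9406
  f11: (p15, p5, p18) → 21.8211
  f12: (p1, p16, p19) → 15.8781
  f13: (p1, p14, p19) → 12.4854
  f14: (p10, p4, p17) → 18.7313
  f15: (p10, p5, p17) → 29.0235
  f16: (p10, p1, p4) → 61.2701
  f17: (p10, p1, p16) → 29.2335
  f18: (p6, p11, p0) → 7.5363
  f19: (p6, p11, p4) → 3.5977
  f20: (p6, p1, p4) → 18.4869
  f21: (p6, p14, p0) → 32.6870
  f22: (p6, p1, p14) → 29.0627
  f23: (p3, p7, p8) → 12.7582
  f24: (p3, p5, p8) → 6.3686
  f25: (p3, p16, p7) → 23.6271
  f26: (p3, p10, p16) → 86.4803
  f27: (p3, p10, p5) → 27.6961
  f28: (p9, p13, p0) → 33.1602
  f29: (p9, p15, p13) → 20.4216
  f30: (p9, p15, p18) → 9.9757
  f31: (p9, p0, p17) → 44.2772
  f32: (p9, p18, p17) → 39.6435
Σ area = 981.305

Euler: V−E+F = 18−48+32 = 2.


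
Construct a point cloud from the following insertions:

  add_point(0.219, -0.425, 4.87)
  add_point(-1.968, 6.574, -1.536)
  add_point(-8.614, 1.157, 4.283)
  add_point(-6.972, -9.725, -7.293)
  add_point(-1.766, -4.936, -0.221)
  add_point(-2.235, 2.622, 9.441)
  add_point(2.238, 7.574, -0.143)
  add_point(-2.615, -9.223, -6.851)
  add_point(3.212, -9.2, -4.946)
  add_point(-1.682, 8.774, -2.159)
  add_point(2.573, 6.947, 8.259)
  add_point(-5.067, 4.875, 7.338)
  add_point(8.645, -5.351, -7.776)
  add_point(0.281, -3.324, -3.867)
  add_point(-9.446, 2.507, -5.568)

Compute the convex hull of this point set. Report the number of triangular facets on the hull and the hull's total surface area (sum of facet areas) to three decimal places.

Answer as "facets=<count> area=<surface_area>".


facets=22 area=851.218

Hull vertices (13/15): indices [0, 2, 3, 4, 5, 6, 7, 8, 9, 10, 11, 12, 14].

Per-facet area ½‖(b−a)×(c−a)‖:
  f1: (p3, p12, p14) → 101.9639
  f2: (p9, p12, p14) → 95.9035
  f3: (p2, p3, p14) → 62.8470
  f4: (p2, p5, p3) → 58.0260
  f5: (p10, p8, p12) → 74.7343
  f6: (p7, p3, p12) → 7.2750
  f7: (p7, p8, p12) → 17.8364
  f8: (p7, p8, p3) → 3.2267
  f9: (p4, p5, p3) → 34.1186
  f10: (p4, p8, p3) → 37.9227
  f11: (p4, p8, p5) → 29.1731
  f12: (p6, p9, p12) → 35.0797
  f13: (p6, p10, p12) → 63.3151
  f14: (p6, p10, p9) → 16.7536
  f15: (p0, p8, p5) → 9.5720
  f16: (p0, p10, p5) → 19.6747
  f17: (p0, p10, p8) → 34.4512
  f18: (p11, p10, p9) → 41.1909
  f19: (p11, p9, p14) → 56.2471
  f20: (p11, p2, p14) → 26.3270
  f21: (p11, p2, p5) → 11.8383
  f22: (p11, p10, p5) → 13.7408
Σ area = 851.218

Euler characteristic 13−33+22 = 2 ✓


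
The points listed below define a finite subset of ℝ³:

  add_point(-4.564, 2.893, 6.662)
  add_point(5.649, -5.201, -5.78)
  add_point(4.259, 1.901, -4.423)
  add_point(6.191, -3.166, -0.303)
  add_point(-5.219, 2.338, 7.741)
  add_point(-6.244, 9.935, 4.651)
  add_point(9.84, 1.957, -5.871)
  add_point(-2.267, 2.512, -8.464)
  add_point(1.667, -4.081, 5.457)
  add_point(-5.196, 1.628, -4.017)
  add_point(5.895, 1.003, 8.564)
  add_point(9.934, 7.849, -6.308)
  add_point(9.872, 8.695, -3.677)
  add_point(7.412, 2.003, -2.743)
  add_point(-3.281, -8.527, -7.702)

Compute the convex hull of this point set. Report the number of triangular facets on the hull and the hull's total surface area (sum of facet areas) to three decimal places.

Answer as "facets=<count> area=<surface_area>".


facets=20 area=905.061

12 of the 15 inputs are extreme points: [1, 3, 4, 5, 6, 7, 8, 9, 10, 11, 12, 14].

Area of each hull facet:
  f1: (p4, p10, p5) → 44.7952
  f2: (p7, p11, p5) → 104.6847
  f3: (p12, p11, p5) → 22.0933
  f4: (p12, p10, p5) → 111.6241
  f5: (p8, p4, p14) → 70.3557
  f6: (p8, p4, p10) → 34.9857
  f7: (p8, p1, p14) → 57.9760
  f8: (p9, p7, p5) → 27.6455
  f9: (p9, p7, p14) → 28.8862
  f10: (p9, p4, p5) → 46.1603
  f11: (p9, p4, p14) → 59.4631
  f12: (p6, p1, p14) → 26.3368
  f13: (p6, p7, p11) → 36.5812
  f14: (p6, p7, p14) → 68.8271
  f15: (p6, p12, p11) → 7.9397
  f16: (p6, p12, p10) → 51.6229
  f17: (p3, p8, p10) → 26.8021
  f18: (p3, p8, p1) → 16.8395
  f19: (p3, p6, p10) → 38.5165
  f20: (p3, p6, p1) → 22.9255
Σ area = 905.061

Euler: V−E+F = 12−30+20 = 2.


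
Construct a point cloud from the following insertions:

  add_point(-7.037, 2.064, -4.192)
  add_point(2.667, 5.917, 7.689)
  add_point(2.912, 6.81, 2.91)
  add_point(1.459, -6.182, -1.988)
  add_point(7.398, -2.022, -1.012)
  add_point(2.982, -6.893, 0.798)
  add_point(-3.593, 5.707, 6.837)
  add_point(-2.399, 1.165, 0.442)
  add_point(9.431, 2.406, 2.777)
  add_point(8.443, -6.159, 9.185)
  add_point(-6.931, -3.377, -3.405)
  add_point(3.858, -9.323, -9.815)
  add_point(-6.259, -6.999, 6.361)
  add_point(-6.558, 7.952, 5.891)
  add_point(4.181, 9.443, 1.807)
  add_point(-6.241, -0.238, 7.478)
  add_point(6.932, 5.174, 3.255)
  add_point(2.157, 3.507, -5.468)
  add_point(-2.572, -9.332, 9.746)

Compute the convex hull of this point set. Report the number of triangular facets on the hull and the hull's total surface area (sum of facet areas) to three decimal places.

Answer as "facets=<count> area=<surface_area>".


facets=24 area=1065.861

14 of the 19 inputs are extreme points: [0, 1, 6, 8, 9, 10, 11, 12, 13, 14, 15, 16, 17, 18].

Triangle areas on the boundary:
  f1: (p17, p11, p0) → 64.1106
  f2: (p17, p11, p8) → 75.2872
  f3: (p10, p11, p0) → 35.4303
  f4: (p10, p13, p0) → 29.7936
  f5: (p9, p11, p8) → 96.3298
  f6: (p9, p18, p11) → 110.8460
  f7: (p14, p17, p8) → 40.6755
  f8: (p14, p13, p0) → 66.3098
  f9: (p14, p17, p0) → 44.2176
  f10: (p12, p10, p13) → 72.3054
  f11: (p12, p18, p11) → 52.7272
  f12: (p12, p10, p11) → 70.4738
  f13: (p1, p9, p18) → 76.3185
  f14: (p1, p14, p13) → 33.7149
  f15: (p1, p9, p8) → 48.5311
  f16: (p15, p12, p18) → 17.9568
  f17: (p15, p12, p13) → 10.0061
  f18: (p16, p14, p8) → 4.1907
  f19: (p16, p1, p8) → 8.9830
  f20: (p16, p1, p14) → 15.8037
  f21: (p6, p1, p13) → 7.6057
  f22: (p6, p15, p13) → 12.1711
  f23: (p6, p1, p18) → 48.4366
  f24: (p6, p15, p18) → 23.6358
Σ area = 1065.861

Euler: V−E+F = 14−36+24 = 2.


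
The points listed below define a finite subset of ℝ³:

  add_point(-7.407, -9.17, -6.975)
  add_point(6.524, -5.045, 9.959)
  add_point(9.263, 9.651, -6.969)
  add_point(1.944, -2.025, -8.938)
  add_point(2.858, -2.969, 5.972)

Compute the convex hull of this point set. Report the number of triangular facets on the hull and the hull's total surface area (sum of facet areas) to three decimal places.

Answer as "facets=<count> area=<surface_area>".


facets=6 area=542.020

Points on the hull: [0, 1, 2, 3, 4] (5 of 5).

Area of each hull facet:
  f1: (p3, p2, p0) → 37.6792
  f2: (p3, p1, p0) → 117.1155
  f3: (p3, p1, p2) → 135.8031
  f4: (p4, p2, p0) → 168.8068
  f5: (p4, p1, p0) → 34.0779
  f6: (p4, p1, p2) → 48.5370
Σ area = 542.020

Check V−E+F: 5 − 9 + 6 = 2.


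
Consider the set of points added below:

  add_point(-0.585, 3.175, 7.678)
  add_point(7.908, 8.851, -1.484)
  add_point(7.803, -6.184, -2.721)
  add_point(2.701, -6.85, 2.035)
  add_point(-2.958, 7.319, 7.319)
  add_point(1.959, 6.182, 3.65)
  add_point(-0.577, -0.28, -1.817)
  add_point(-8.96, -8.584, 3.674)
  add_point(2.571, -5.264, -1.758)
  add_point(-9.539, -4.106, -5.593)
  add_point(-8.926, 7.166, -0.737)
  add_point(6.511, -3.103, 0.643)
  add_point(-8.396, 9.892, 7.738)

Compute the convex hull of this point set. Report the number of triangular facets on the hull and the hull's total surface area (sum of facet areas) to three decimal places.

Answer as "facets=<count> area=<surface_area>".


Hull vertices (10/13): indices [0, 1, 2, 3, 4, 7, 9, 10, 11, 12].

Per-facet area ½‖(b−a)×(c−a)‖:
  f1: (p7, p12, p9) → 94.9492
  f2: (p2, p1, p9) → 132.8891
  f3: (p2, p7, p9) → 88.2916
  f4: (p10, p1, p9) → 103.2574
  f5: (p10, p12, p9) → 41.2234
  f6: (p10, p12, p1) → 75.4292
  f7: (p11, p2, p1) → 25.4014
  f8: (p0, p7, p12) → 76.8613
  f9: (p0, p11, p1) → 67.6099
  f10: (p3, p2, p7) → 23.8251
  f11: (p3, p11, p2) → 13.0546
  f12: (p3, p0, p7) → 69.5847
  f13: (p3, p0, p11) → 31.8962
  f14: (p4, p12, p1) → 30.5609
  f15: (p4, p0, p1) → 32.6868
  f16: (p4, p0, p12) → 8.4511
Σ area = 915.972

Euler characteristic 10−24+16 = 2 ✓

facets=16 area=915.972


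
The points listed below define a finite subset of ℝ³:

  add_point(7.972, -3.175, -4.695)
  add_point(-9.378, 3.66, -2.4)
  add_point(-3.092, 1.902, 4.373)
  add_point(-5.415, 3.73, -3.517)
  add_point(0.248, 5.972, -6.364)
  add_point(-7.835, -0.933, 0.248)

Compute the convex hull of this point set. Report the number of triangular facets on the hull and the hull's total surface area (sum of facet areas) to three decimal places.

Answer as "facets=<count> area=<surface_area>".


facets=6 area=294.837

Extreme-point indices: [0, 1, 2, 4, 5] — 5 of 6 on the boundary.

Per-facet area ½‖(b−a)×(c−a)‖:
  f1: (p4, p0, p1) → 60.0945
  f2: (p2, p4, p1) → 47.9208
  f3: (p2, p4, p0) → 70.7695
  f4: (p5, p0, p1) → 44.8596
  f5: (p5, p2, p1) → 18.8576
  f6: (p5, p2, p0) → 52.3345
Σ area = 294.837

Euler: V−E+F = 5−9+6 = 2.


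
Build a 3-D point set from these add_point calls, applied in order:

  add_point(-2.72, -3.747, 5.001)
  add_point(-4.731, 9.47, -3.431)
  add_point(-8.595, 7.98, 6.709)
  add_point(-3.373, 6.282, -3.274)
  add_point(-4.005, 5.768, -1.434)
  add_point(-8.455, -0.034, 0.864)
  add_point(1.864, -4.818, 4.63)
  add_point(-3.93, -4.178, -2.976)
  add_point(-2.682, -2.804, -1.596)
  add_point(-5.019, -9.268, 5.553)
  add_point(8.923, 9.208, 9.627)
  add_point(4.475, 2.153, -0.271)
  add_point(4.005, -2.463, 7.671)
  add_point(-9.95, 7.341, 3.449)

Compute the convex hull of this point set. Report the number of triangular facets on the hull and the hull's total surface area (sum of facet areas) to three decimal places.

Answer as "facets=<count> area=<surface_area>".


Extreme-point indices: [1, 2, 3, 5, 6, 7, 9, 10, 11, 12, 13] — 11 of 14 on the boundary.

Per-facet area ½‖(b−a)×(c−a)‖:
  f1: (p11, p1, p10) → 78.1275
  f2: (p2, p9, p13) → 31.2739
  f3: (p2, p9, p10) → 155.9661
  f4: (p2, p1, p13) → 14.3381
  f5: (p2, p1, p10) → 95.4260
  f6: (p12, p9, p10) → 36.5555
  f7: (p12, p11, p10) → 55.3209
  f8: (p5, p1, p13) → 35.0366
  f9: (p5, p7, p1) → 39.9661
  f10: (p5, p9, p13) → 30.8309
  f11: (p5, p7, p9) → 35.1987
  f12: (p3, p11, p1) → 10.7772
  f13: (p3, p7, p1) → 8.0015
  f14: (p3, p7, p11) → 44.8571
  f15: (p6, p7, p11) → 40.5778
  f16: (p6, p12, p11) → 19.2922
  f17: (p6, p7, p9) → 36.5602
  f18: (p6, p12, p9) → 14.2835
Σ area = 782.390

Check V−E+F: 11 − 27 + 18 = 2.

facets=18 area=782.390


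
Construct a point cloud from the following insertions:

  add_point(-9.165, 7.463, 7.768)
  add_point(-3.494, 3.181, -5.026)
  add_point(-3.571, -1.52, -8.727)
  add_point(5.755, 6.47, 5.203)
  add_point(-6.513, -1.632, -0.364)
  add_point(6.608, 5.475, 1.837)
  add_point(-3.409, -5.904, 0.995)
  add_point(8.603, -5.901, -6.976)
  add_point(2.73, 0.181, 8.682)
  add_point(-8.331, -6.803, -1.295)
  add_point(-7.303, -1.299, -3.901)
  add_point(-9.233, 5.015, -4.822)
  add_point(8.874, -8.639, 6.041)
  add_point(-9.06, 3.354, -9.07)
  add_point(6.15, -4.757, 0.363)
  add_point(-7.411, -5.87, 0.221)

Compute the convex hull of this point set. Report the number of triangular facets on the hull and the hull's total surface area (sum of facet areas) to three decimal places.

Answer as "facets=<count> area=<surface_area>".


facets=18 area=1044.727

11 of the 16 inputs are extreme points: [0, 2, 3, 5, 7, 8, 9, 11, 12, 13, 15].

Per-facet area ½‖(b−a)×(c−a)‖:
  f1: (p0, p8, p12) → 37.8715
  f2: (p9, p0, p11) → 78.9217
  f3: (p15, p0, p12) → 134.6096
  f4: (p15, p9, p12) → 13.9754
  f5: (p15, p9, p0) → 10.7119
  f6: (p3, p8, p12) → 40.8737
  f7: (p3, p5, p12) → 26.8952
  f8: (p3, p0, p8) → 54.1058
  f9: (p3, p0, p11) → 95.8229
  f10: (p3, p5, p11) → 30.6914
  f11: (p7, p5, p12) → 87.2734
  f12: (p7, p9, p12) → 113.4212
  f13: (p13, p9, p11) → 28.1198
  f14: (p13, p5, p11) → 36.9598
  f15: (p13, p7, p5) → 132.2412
  f16: (p2, p7, p9) → 66.2586
  f17: (p2, p13, p9) → 37.7786
  f18: (p2, p13, p7) → 18.1954
Σ area = 1044.727

Euler: V−E+F = 11−27+18 = 2.
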